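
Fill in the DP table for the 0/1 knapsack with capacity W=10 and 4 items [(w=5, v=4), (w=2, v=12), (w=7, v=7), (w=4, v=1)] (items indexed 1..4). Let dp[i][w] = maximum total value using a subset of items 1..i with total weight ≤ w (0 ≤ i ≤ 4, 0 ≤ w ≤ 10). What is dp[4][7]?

i\w   0   1   2   3   4   5   6   7   8   9  10
  0   0   0   0   0   0   0   0   0   0   0   0
  1   0   0   0   0   0   4   4   4   4   4   4
  2   0   0  12  12  12  12  12  16  16  16  16
  3   0   0  12  12  12  12  12  16  16  19  19
  4   0   0  12  12  12  12  13  16  16  19  19

16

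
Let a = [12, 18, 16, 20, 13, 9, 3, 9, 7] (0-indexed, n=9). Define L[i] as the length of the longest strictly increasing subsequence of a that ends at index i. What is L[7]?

2

   i    0    1    2    3    4    5    6    7    8
a[i]   12   18   16   20   13    9    3    9    7
L[i]    1    2    2    3    2    1    1    2    2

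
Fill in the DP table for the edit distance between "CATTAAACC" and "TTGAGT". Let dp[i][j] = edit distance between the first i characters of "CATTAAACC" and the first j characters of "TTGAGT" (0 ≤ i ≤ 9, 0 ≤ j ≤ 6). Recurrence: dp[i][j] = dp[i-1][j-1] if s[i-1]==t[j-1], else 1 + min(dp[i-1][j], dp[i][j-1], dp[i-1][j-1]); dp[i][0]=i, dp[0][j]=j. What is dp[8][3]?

   ''  T  T  G  A  G  T
''  0  1  2  3  4  5  6
 C  1  1  2  3  4  5  6
 A  2  2  2  3  3  4  5
 T  3  2  2  3  4  4  4
 T  4  3  2  3  4  5  4
 A  5  4  3  3  3  4  5
 A  6  5  4  4  3  4  5
 A  7  6  5  5  4  4  5
 C  8  7  6  6  5  5  5
 C  9  8  7  7  6  6  6

6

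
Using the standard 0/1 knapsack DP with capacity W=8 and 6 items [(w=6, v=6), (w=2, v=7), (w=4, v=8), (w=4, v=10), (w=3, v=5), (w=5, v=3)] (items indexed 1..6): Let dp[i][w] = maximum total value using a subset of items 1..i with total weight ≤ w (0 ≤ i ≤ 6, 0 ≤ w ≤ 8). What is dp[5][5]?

i\w   0   1   2   3   4   5   6   7   8
  0   0   0   0   0   0   0   0   0   0
  1   0   0   0   0   0   0   6   6   6
  2   0   0   7   7   7   7   7   7  13
  3   0   0   7   7   8   8  15  15  15
  4   0   0   7   7  10  10  17  17  18
  5   0   0   7   7  10  12  17  17  18
  6   0   0   7   7  10  12  17  17  18

12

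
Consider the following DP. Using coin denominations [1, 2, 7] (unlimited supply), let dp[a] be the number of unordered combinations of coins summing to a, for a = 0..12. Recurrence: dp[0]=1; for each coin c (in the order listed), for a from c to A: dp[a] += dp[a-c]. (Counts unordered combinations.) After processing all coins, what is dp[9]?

7

after  coin     0     1     2     3     4     5     6     7     8     9    10    11    12
          1     1     1     1     1     1     1     1     1     1     1     1     1     1
          2     1     1     2     2     3     3     4     4     5     5     6     6     7
          7     1     1     2     2     3     3     4     5     6     7     8     9    10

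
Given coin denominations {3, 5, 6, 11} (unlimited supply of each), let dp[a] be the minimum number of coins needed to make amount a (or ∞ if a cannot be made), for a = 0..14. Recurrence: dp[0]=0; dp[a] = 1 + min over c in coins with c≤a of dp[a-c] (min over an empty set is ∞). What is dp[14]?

2

 a  0  1  2  3  4  5  6  7  8  9 10 11 12 13 14
dp  0  -  -  1  -  1  1  -  2  2  2  1  2  3  2
(- denotes ∞ / unreachable)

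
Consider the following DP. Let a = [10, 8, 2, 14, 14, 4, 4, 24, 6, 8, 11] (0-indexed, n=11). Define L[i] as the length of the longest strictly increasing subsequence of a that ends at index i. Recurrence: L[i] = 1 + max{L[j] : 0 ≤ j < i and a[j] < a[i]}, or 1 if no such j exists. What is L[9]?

4

   i    0    1    2    3    4    5    6    7    8    9   10
a[i]   10    8    2   14   14    4    4   24    6    8   11
L[i]    1    1    1    2    2    2    2    3    3    4    5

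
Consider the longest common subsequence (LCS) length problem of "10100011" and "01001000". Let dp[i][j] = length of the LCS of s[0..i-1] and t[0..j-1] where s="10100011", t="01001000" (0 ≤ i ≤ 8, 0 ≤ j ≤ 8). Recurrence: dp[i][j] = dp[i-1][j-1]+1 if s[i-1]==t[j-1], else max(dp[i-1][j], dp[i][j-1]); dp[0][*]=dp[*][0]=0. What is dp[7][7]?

5

   ''  0  1  0  0  1  0  0  0
''  0  0  0  0  0  0  0  0  0
 1  0  0  1  1  1  1  1  1  1
 0  0  1  1  2  2  2  2  2  2
 1  0  1  2  2  2  3  3  3  3
 0  0  1  2  3  3  3  4  4  4
 0  0  1  2  3  4  4  4  5  5
 0  0  1  2  3  4  4  5  5  6
 1  0  1  2  3  4  5  5  5  6
 1  0  1  2  3  4  5  5  5  6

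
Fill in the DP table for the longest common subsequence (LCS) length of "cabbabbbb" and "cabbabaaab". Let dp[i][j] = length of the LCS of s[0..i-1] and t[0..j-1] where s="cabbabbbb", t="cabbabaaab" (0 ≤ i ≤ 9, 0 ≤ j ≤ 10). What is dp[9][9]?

6

   ''  c  a  b  b  a  b  a  a  a  b
''  0  0  0  0  0  0  0  0  0  0  0
 c  0  1  1  1  1  1  1  1  1  1  1
 a  0  1  2  2  2  2  2  2  2  2  2
 b  0  1  2  3  3  3  3  3  3  3  3
 b  0  1  2  3  4  4  4  4  4  4  4
 a  0  1  2  3  4  5  5  5  5  5  5
 b  0  1  2  3  4  5  6  6  6  6  6
 b  0  1  2  3  4  5  6  6  6  6  7
 b  0  1  2  3  4  5  6  6  6  6  7
 b  0  1  2  3  4  5  6  6  6  6  7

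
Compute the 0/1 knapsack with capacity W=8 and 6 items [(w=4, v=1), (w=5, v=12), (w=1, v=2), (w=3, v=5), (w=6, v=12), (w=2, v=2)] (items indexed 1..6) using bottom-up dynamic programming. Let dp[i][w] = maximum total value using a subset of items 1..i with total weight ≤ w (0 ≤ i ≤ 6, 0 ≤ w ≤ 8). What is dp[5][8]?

17

i\w   0   1   2   3   4   5   6   7   8
  0   0   0   0   0   0   0   0   0   0
  1   0   0   0   0   1   1   1   1   1
  2   0   0   0   0   1  12  12  12  12
  3   0   2   2   2   2  12  14  14  14
  4   0   2   2   5   7  12  14  14  17
  5   0   2   2   5   7  12  14  14  17
  6   0   2   2   5   7  12  14  14  17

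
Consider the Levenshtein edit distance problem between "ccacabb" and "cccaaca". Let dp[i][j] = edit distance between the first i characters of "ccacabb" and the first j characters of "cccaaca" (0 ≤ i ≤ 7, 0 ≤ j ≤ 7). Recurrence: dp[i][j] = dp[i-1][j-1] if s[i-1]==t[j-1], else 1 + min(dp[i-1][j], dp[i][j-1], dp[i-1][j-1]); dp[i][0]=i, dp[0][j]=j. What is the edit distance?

4

   ''  c  c  c  a  a  c  a
''  0  1  2  3  4  5  6  7
 c  1  0  1  2  3  4  5  6
 c  2  1  0  1  2  3  4  5
 a  3  2  1  1  1  2  3  4
 c  4  3  2  1  2  2  2  3
 a  5  4  3  2  1  2  3  2
 b  6  5  4  3  2  2  3  3
 b  7  6  5  4  3  3  3  4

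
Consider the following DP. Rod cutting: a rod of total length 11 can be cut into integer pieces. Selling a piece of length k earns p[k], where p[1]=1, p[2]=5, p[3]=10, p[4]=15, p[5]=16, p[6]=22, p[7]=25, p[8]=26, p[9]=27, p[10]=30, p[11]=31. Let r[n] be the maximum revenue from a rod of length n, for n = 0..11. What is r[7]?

25

   n    0    1    2    3    4    5    6    7    8    9   10   11
r[n]    0    1    5   10   15   16   22   25   30   32   37   40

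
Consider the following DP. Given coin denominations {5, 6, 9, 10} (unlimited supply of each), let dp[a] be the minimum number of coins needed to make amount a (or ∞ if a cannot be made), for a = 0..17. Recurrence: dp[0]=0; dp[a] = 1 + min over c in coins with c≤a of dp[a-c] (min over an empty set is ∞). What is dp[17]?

3

 a  0  1  2  3  4  5  6  7  8  9 10 11 12 13 14 15 16 17
dp  0  -  -  -  -  1  1  -  -  1  1  2  2  -  2  2  2  3
(- denotes ∞ / unreachable)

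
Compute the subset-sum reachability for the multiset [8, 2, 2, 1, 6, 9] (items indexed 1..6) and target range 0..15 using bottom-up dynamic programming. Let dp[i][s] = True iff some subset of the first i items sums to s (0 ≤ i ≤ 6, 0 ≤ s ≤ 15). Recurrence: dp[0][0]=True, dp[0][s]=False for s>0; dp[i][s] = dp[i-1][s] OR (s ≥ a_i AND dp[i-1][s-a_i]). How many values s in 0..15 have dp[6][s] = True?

i\s   0   1   2   3   4   5   6   7   8   9  10  11  12  13  14  15
  0   T   F   F   F   F   F   F   F   F   F   F   F   F   F   F   F
  1   T   F   F   F   F   F   F   F   T   F   F   F   F   F   F   F
  2   T   F   T   F   F   F   F   F   T   F   T   F   F   F   F   F
  3   T   F   T   F   T   F   F   F   T   F   T   F   T   F   F   F
  4   T   T   T   T   T   T   F   F   T   T   T   T   T   T   F   F
  5   T   T   T   T   T   T   T   T   T   T   T   T   T   T   T   T
  6   T   T   T   T   T   T   T   T   T   T   T   T   T   T   T   T

16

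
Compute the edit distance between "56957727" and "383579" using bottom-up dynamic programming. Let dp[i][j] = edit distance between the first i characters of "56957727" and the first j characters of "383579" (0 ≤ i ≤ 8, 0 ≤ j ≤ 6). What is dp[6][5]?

4

   ''  3  8  3  5  7  9
''  0  1  2  3  4  5  6
 5  1  1  2  3  3  4  5
 6  2  2  2  3  4  4  5
 9  3  3  3  3  4  5  4
 5  4  4  4  4  3  4  5
 7  5  5  5  5  4  3  4
 7  6  6  6  6  5  4  4
 2  7  7  7  7  6  5  5
 7  8  8  8  8  7  6  6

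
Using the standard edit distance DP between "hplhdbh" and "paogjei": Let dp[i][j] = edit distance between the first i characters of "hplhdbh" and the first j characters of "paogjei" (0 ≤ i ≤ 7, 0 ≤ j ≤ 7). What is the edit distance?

7

   ''  p  a  o  g  j  e  i
''  0  1  2  3  4  5  6  7
 h  1  1  2  3  4  5  6  7
 p  2  1  2  3  4  5  6  7
 l  3  2  2  3  4  5  6  7
 h  4  3  3  3  4  5  6  7
 d  5  4  4  4  4  5  6  7
 b  6  5  5  5  5  5  6  7
 h  7  6  6  6  6  6  6  7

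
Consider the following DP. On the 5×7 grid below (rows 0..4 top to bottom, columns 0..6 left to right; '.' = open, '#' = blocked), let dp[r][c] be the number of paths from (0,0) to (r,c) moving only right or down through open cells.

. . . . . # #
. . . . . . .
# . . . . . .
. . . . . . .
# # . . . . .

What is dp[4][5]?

102

r\c   0   1   2   3   4   5   6
  0   1   1   1   1   1   0   0
  1   1   2   3   4   5   5   5
  2   0   2   5   9  14  19  24
  3   0   2   7  16  30  49  73
  4   0   0   7  23  53 102 175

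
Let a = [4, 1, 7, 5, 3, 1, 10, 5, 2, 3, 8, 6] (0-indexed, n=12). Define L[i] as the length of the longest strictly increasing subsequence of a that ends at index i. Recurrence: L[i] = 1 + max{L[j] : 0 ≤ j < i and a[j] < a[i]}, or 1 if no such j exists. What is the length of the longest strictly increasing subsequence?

4

   i    0    1    2    3    4    5    6    7    8    9   10   11
a[i]    4    1    7    5    3    1   10    5    2    3    8    6
L[i]    1    1    2    2    2    1    3    3    2    3    4    4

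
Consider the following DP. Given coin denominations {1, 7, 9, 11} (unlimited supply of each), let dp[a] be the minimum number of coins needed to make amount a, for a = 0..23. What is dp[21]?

3

 a  0  1  2  3  4  5  6  7  8  9 10 11 12 13 14 15 16 17 18 19 20 21 22 23
dp  0  1  2  3  4  5  6  1  2  1  2  1  2  3  2  3  2  3  2  3  2  3  2  3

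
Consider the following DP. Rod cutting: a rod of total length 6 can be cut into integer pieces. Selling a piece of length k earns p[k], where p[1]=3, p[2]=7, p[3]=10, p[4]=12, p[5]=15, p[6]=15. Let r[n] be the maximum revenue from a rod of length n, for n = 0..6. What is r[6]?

21

   n    0    1    2    3    4    5    6
r[n]    0    3    7   10   14   17   21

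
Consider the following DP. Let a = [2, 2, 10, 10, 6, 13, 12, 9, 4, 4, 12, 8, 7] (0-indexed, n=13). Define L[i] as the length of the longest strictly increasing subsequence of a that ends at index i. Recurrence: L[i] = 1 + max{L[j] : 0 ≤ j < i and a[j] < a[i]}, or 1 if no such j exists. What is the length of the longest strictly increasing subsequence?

   i    0    1    2    3    4    5    6    7    8    9   10   11   12
a[i]    2    2   10   10    6   13   12    9    4    4   12    8    7
L[i]    1    1    2    2    2    3    3    3    2    2    4    3    3

4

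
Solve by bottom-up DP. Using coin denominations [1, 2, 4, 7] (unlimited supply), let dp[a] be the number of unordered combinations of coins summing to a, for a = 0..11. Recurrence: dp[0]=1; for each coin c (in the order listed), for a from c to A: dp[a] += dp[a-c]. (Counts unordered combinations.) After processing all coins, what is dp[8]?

after  coin     0     1     2     3     4     5     6     7     8     9    10    11
          1     1     1     1     1     1     1     1     1     1     1     1     1
          2     1     1     2     2     3     3     4     4     5     5     6     6
          4     1     1     2     2     4     4     6     6     9     9    12    12
          7     1     1     2     2     4     4     6     7    10    11    14    16

10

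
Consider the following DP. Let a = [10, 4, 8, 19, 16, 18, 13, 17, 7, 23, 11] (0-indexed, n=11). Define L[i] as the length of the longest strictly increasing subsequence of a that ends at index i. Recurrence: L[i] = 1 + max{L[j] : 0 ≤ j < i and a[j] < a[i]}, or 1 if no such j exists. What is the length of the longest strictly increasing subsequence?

5

   i    0    1    2    3    4    5    6    7    8    9   10
a[i]   10    4    8   19   16   18   13   17    7   23   11
L[i]    1    1    2    3    3    4    3    4    2    5    3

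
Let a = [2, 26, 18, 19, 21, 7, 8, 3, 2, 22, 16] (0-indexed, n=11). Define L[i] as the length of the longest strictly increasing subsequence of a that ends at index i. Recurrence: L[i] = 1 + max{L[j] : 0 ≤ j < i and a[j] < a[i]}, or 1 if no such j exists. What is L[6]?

   i    0    1    2    3    4    5    6    7    8    9   10
a[i]    2   26   18   19   21    7    8    3    2   22   16
L[i]    1    2    2    3    4    2    3    2    1    5    4

3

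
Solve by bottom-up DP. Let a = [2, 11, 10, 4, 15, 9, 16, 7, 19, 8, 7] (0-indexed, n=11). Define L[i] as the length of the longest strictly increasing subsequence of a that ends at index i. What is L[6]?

   i    0    1    2    3    4    5    6    7    8    9   10
a[i]    2   11   10    4   15    9   16    7   19    8    7
L[i]    1    2    2    2    3    3    4    3    5    4    3

4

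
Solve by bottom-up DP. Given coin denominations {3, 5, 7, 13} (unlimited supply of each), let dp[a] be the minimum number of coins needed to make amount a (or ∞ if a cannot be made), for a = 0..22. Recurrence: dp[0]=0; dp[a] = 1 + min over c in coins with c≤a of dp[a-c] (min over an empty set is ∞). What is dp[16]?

 a  0  1  2  3  4  5  6  7  8  9 10 11 12 13 14 15 16 17 18 19 20 21 22
dp  0  -  -  1  -  1  2  1  2  3  2  3  2  1  2  3  2  3  2  3  2  3  4
(- denotes ∞ / unreachable)

2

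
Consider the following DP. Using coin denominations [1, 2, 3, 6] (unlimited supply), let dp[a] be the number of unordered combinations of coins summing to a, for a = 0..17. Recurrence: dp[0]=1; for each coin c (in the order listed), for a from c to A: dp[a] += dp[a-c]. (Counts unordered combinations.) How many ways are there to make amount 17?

after  coin     0     1     2     3     4     5     6     7     8     9    10    11    12    13    14    15    16    17
          1     1     1     1     1     1     1     1     1     1     1     1     1     1     1     1     1     1     1
          2     1     1     2     2     3     3     4     4     5     5     6     6     7     7     8     8     9     9
          3     1     1     2     3     4     5     7     8    10    12    14    16    19    21    24    27    30    33
          6     1     1     2     3     4     5     8     9    12    15    18    21    27    30    36    42    48    54

54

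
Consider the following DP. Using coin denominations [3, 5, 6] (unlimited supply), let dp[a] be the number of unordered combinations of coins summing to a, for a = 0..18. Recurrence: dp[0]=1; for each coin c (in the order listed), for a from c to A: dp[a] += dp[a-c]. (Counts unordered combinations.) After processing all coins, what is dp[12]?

after  coin     0     1     2     3     4     5     6     7     8     9    10    11    12    13    14    15    16    17    18
          3     1     0     0     1     0     0     1     0     0     1     0     0     1     0     0     1     0     0     1
          5     1     0     0     1     0     1     1     0     1     1     1     1     1     1     1     2     1     1     2
          6     1     0     0     1     0     1     2     0     1     2     1     2     3     1     2     4     2     3     5

3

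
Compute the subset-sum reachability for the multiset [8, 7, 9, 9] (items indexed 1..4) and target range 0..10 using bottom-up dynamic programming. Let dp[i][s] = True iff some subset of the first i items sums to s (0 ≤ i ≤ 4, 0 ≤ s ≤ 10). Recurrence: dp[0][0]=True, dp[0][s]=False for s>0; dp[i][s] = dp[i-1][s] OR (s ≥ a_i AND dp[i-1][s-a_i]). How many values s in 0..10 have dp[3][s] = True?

4

i\s   0   1   2   3   4   5   6   7   8   9  10
  0   T   F   F   F   F   F   F   F   F   F   F
  1   T   F   F   F   F   F   F   F   T   F   F
  2   T   F   F   F   F   F   F   T   T   F   F
  3   T   F   F   F   F   F   F   T   T   T   F
  4   T   F   F   F   F   F   F   T   T   T   F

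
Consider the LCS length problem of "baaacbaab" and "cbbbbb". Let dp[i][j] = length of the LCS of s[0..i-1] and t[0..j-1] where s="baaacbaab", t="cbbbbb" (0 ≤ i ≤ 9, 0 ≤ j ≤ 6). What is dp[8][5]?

2

   ''  c  b  b  b  b  b
''  0  0  0  0  0  0  0
 b  0  0  1  1  1  1  1
 a  0  0  1  1  1  1  1
 a  0  0  1  1  1  1  1
 a  0  0  1  1  1  1  1
 c  0  1  1  1  1  1  1
 b  0  1  2  2  2  2  2
 a  0  1  2  2  2  2  2
 a  0  1  2  2  2  2  2
 b  0  1  2  3  3  3  3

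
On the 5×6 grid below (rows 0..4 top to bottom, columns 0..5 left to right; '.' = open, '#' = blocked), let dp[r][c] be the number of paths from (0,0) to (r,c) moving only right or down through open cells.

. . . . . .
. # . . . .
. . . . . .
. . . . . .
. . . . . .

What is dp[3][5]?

26

r\c   0   1   2   3   4   5
  0   1   1   1   1   1   1
  1   1   0   1   2   3   4
  2   1   1   2   4   7  11
  3   1   2   4   8  15  26
  4   1   3   7  15  30  56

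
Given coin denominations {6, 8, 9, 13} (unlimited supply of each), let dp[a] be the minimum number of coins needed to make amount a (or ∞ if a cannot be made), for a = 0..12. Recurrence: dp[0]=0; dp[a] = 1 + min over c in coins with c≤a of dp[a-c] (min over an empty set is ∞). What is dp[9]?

 a  0  1  2  3  4  5  6  7  8  9 10 11 12
dp  0  -  -  -  -  -  1  -  1  1  -  -  2
(- denotes ∞ / unreachable)

1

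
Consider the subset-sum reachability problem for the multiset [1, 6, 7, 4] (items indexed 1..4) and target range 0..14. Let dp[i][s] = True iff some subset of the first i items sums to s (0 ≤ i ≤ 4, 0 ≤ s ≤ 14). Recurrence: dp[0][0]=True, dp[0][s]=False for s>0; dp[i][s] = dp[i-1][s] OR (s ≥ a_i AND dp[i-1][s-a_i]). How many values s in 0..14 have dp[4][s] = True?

12

i\s   0   1   2   3   4   5   6   7   8   9  10  11  12  13  14
  0   T   F   F   F   F   F   F   F   F   F   F   F   F   F   F
  1   T   T   F   F   F   F   F   F   F   F   F   F   F   F   F
  2   T   T   F   F   F   F   T   T   F   F   F   F   F   F   F
  3   T   T   F   F   F   F   T   T   T   F   F   F   F   T   T
  4   T   T   F   F   T   T   T   T   T   F   T   T   T   T   T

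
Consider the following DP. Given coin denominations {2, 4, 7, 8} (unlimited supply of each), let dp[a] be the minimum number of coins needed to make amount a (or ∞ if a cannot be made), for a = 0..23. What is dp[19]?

 a  0  1  2  3  4  5  6  7  8  9 10 11 12 13 14 15 16 17 18 19 20 21 22 23
dp  0  -  1  -  1  -  2  1  1  2  2  2  2  3  2  2  2  3  3  3  3  3  3  3
(- denotes ∞ / unreachable)

3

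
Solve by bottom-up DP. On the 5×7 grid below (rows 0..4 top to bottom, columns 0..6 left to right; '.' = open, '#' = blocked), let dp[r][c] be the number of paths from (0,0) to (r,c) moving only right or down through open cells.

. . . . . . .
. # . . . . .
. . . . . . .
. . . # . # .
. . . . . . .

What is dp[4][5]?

r\c   0   1   2   3   4   5   6
  0   1   1   1   1   1   1   1
  1   1   0   1   2   3   4   5
  2   1   1   2   4   7  11  16
  3   1   2   4   0   7   0  16
  4   1   3   7   7  14  14  30

14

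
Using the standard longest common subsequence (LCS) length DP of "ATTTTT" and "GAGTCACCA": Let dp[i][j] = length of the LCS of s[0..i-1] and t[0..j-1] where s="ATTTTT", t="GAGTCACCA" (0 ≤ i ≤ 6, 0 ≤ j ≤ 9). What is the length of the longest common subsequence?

   ''  G  A  G  T  C  A  C  C  A
''  0  0  0  0  0  0  0  0  0  0
 A  0  0  1  1  1  1  1  1  1  1
 T  0  0  1  1  2  2  2  2  2  2
 T  0  0  1  1  2  2  2  2  2  2
 T  0  0  1  1  2  2  2  2  2  2
 T  0  0  1  1  2  2  2  2  2  2
 T  0  0  1  1  2  2  2  2  2  2

2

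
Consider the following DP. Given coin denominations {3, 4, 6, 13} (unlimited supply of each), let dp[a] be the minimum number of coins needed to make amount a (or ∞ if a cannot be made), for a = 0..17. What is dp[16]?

 a  0  1  2  3  4  5  6  7  8  9 10 11 12 13 14 15 16 17
dp  0  -  -  1  1  -  1  2  2  2  2  3  2  1  3  3  2  2
(- denotes ∞ / unreachable)

2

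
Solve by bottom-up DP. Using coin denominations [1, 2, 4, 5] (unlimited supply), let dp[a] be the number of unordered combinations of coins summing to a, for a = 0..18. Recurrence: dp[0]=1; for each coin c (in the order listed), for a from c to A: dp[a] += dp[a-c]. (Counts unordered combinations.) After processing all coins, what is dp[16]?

44

after  coin     0     1     2     3     4     5     6     7     8     9    10    11    12    13    14    15    16    17    18
          1     1     1     1     1     1     1     1     1     1     1     1     1     1     1     1     1     1     1     1
          2     1     1     2     2     3     3     4     4     5     5     6     6     7     7     8     8     9     9    10
          4     1     1     2     2     4     4     6     6     9     9    12    12    16    16    20    20    25    25    30
          5     1     1     2     2     4     5     7     8    11    13    17    19    24    27    33    37    44    49    57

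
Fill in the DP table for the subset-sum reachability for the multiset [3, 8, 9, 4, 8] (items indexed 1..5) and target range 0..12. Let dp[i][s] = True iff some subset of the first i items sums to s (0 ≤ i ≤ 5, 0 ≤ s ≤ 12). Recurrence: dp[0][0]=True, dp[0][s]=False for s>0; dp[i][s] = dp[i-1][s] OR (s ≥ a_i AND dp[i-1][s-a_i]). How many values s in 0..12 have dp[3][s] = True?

6

i\s   0   1   2   3   4   5   6   7   8   9  10  11  12
  0   T   F   F   F   F   F   F   F   F   F   F   F   F
  1   T   F   F   T   F   F   F   F   F   F   F   F   F
  2   T   F   F   T   F   F   F   F   T   F   F   T   F
  3   T   F   F   T   F   F   F   F   T   T   F   T   T
  4   T   F   F   T   T   F   F   T   T   T   F   T   T
  5   T   F   F   T   T   F   F   T   T   T   F   T   T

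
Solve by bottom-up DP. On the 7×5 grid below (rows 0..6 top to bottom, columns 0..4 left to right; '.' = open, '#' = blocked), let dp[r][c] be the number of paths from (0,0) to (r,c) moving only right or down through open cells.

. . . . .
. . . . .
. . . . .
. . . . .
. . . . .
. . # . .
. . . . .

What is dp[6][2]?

r\c   0   1   2   3   4
  0   1   1   1   1   1
  1   1   2   3   4   5
  2   1   3   6  10  15
  3   1   4  10  20  35
  4   1   5  15  35  70
  5   1   6   0  35 105
  6   1   7   7  42 147

7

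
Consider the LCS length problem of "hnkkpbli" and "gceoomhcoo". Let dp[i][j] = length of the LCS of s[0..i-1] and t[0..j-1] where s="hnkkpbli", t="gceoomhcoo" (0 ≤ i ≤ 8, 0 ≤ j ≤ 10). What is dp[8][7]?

1

   ''  g  c  e  o  o  m  h  c  o  o
''  0  0  0  0  0  0  0  0  0  0  0
 h  0  0  0  0  0  0  0  1  1  1  1
 n  0  0  0  0  0  0  0  1  1  1  1
 k  0  0  0  0  0  0  0  1  1  1  1
 k  0  0  0  0  0  0  0  1  1  1  1
 p  0  0  0  0  0  0  0  1  1  1  1
 b  0  0  0  0  0  0  0  1  1  1  1
 l  0  0  0  0  0  0  0  1  1  1  1
 i  0  0  0  0  0  0  0  1  1  1  1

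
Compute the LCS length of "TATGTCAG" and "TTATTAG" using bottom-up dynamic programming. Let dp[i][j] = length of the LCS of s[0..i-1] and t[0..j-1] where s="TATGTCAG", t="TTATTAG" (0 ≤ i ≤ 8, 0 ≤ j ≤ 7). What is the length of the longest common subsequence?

6

   ''  T  T  A  T  T  A  G
''  0  0  0  0  0  0  0  0
 T  0  1  1  1  1  1  1  1
 A  0  1  1  2  2  2  2  2
 T  0  1  2  2  3  3  3  3
 G  0  1  2  2  3  3  3  4
 T  0  1  2  2  3  4  4  4
 C  0  1  2  2  3  4  4  4
 A  0  1  2  3  3  4  5  5
 G  0  1  2  3  3  4  5  6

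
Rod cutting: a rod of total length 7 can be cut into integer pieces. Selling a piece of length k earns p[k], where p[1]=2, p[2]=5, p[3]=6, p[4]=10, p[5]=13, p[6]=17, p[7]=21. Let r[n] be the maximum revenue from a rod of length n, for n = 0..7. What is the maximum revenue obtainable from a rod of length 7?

21

   n    0    1    2    3    4    5    6    7
r[n]    0    2    5    7   10   13   17   21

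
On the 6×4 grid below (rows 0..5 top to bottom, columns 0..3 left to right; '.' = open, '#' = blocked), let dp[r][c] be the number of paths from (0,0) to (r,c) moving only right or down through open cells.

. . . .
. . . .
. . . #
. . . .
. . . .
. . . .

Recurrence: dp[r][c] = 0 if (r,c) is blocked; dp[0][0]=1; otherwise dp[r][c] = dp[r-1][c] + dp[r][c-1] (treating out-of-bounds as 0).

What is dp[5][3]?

r\c   0   1   2   3
  0   1   1   1   1
  1   1   2   3   4
  2   1   3   6   0
  3   1   4  10  10
  4   1   5  15  25
  5   1   6  21  46

46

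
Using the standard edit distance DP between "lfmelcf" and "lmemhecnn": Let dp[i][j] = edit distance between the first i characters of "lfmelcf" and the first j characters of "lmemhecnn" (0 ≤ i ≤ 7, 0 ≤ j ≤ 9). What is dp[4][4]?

2

   ''  l  m  e  m  h  e  c  n  n
''  0  1  2  3  4  5  6  7  8  9
 l  1  0  1  2  3  4  5  6  7  8
 f  2  1  1  2  3  4  5  6  7  8
 m  3  2  1  2  2  3  4  5  6  7
 e  4  3  2  1  2  3  3  4  5  6
 l  5  4  3  2  2  3  4  4  5  6
 c  6  5  4  3  3  3  4  4  5  6
 f  7  6  5  4  4  4  4  5  5  6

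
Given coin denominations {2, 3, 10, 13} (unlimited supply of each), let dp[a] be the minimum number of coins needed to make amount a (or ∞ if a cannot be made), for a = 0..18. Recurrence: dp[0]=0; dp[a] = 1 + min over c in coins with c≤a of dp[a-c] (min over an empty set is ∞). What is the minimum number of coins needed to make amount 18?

3

 a  0  1  2  3  4  5  6  7  8  9 10 11 12 13 14 15 16 17 18
dp  0  -  1  1  2  2  2  3  3  3  1  4  2  1  3  2  2  3  3
(- denotes ∞ / unreachable)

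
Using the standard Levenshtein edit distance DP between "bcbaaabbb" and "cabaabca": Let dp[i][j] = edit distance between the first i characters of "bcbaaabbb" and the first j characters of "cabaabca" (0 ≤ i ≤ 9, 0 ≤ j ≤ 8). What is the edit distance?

   ''  c  a  b  a  a  b  c  a
''  0  1  2  3  4  5  6  7  8
 b  1  1  2  2  3  4  5  6  7
 c  2  1  2  3  3  4  5  5  6
 b  3  2  2  2  3  4  4  5  6
 a  4  3  2  3  2  3  4  5  5
 a  5  4  3  3  3  2  3  4  5
 a  6  5  4  4  3  3  3  4  4
 b  7  6  5  4  4  4  3  4  5
 b  8  7  6  5  5  5  4  4  5
 b  9  8  7  6  6  6  5  5  5

5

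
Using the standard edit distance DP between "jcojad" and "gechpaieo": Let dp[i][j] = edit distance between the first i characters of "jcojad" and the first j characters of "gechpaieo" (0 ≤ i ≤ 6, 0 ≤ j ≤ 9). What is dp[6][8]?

6

   ''  g  e  c  h  p  a  i  e  o
''  0  1  2  3  4  5  6  7  8  9
 j  1  1  2  3  4  5  6  7  8  9
 c  2  2  2  2  3  4  5  6  7  8
 o  3  3  3  3  3  4  5  6  7  7
 j  4  4  4  4  4  4  5  6  7  8
 a  5  5  5  5  5  5  4  5  6  7
 d  6  6  6  6  6  6  5  5  6  7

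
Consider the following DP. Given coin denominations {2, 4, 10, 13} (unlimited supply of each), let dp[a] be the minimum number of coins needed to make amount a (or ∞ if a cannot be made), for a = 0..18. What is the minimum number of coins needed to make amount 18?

3

 a  0  1  2  3  4  5  6  7  8  9 10 11 12 13 14 15 16 17 18
dp  0  -  1  -  1  -  2  -  2  -  1  -  2  1  2  2  3  2  3
(- denotes ∞ / unreachable)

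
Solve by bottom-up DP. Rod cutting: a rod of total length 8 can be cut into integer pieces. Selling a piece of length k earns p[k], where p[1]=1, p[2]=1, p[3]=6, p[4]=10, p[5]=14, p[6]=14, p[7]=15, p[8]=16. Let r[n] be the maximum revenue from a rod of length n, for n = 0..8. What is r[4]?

   n    0    1    2    3    4    5    6    7    8
r[n]    0    1    2    6   10   14   15   16   20

10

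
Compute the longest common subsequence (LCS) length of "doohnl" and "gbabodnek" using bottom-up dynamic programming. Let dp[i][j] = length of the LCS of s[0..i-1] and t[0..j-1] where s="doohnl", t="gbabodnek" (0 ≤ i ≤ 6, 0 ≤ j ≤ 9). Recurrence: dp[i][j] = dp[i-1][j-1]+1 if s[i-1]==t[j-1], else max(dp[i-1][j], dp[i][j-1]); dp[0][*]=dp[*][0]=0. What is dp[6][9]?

   ''  g  b  a  b  o  d  n  e  k
''  0  0  0  0  0  0  0  0  0  0
 d  0  0  0  0  0  0  1  1  1  1
 o  0  0  0  0  0  1  1  1  1  1
 o  0  0  0  0  0  1  1  1  1  1
 h  0  0  0  0  0  1  1  1  1  1
 n  0  0  0  0  0  1  1  2  2  2
 l  0  0  0  0  0  1  1  2  2  2

2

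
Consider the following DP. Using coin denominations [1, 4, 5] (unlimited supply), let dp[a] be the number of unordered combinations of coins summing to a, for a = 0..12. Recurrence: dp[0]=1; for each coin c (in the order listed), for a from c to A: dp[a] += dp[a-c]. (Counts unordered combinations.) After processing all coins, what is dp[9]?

after  coin     0     1     2     3     4     5     6     7     8     9    10    11    12
          1     1     1     1     1     1     1     1     1     1     1     1     1     1
          4     1     1     1     1     2     2     2     2     3     3     3     3     4
          5     1     1     1     1     2     3     3     3     4     5     6     6     7

5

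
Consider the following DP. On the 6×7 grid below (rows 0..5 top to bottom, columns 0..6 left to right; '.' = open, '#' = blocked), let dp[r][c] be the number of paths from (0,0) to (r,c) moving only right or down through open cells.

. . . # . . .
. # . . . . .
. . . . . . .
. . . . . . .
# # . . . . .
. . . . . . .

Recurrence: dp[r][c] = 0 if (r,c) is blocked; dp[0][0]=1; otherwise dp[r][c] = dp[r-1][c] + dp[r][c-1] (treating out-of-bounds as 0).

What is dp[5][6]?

135

r\c   0   1   2   3   4   5   6
  0   1   1   1   0   0   0   0
  1   1   0   1   1   1   1   1
  2   1   1   2   3   4   5   6
  3   1   2   4   7  11  16  22
  4   0   0   4  11  22  38  60
  5   0   0   4  15  37  75 135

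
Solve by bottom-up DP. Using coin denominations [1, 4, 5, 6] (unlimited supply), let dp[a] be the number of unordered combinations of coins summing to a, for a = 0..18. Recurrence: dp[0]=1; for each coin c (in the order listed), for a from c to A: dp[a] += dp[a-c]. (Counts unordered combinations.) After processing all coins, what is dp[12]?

after  coin     0     1     2     3     4     5     6     7     8     9    10    11    12    13    14    15    16    17    18
          1     1     1     1     1     1     1     1     1     1     1     1     1     1     1     1     1     1     1     1
          4     1     1     1     1     2     2     2     2     3     3     3     3     4     4     4     4     5     5     5
          5     1     1     1     1     2     3     3     3     4     5     6     6     7     8     9    10    11    12    13
          6     1     1     1     1     2     3     4     4     5     6     8     9    11    12    14    16    19    21    24

11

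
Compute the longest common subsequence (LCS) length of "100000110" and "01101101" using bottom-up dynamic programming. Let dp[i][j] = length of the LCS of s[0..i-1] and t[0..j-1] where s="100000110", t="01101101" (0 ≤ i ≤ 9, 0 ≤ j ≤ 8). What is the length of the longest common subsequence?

   ''  0  1  1  0  1  1  0  1
''  0  0  0  0  0  0  0  0  0
 1  0  0  1  1  1  1  1  1  1
 0  0  1  1  1  2  2  2  2  2
 0  0  1  1  1  2  2  2  3  3
 0  0  1  1  1  2  2  2  3  3
 0  0  1  1  1  2  2  2  3  3
 0  0  1  1  1  2  2  2  3  3
 1  0  1  2  2  2  3  3  3  4
 1  0  1  2  3  3  3  4  4  4
 0  0  1  2  3  4  4  4  5  5

5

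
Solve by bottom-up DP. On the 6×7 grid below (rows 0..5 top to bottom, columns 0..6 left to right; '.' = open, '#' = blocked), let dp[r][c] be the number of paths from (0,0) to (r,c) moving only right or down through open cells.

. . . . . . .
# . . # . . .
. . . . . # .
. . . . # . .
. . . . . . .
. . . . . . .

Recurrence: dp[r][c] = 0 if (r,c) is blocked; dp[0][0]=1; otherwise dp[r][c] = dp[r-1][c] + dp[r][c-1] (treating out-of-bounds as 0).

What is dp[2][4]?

r\c   0   1   2   3   4   5   6
  0   1   1   1   1   1   1   1
  1   0   1   2   0   1   2   3
  2   0   1   3   3   4   0   3
  3   0   1   4   7   0   0   3
  4   0   1   5  12  12  12  15
  5   0   1   6  18  30  42  57

4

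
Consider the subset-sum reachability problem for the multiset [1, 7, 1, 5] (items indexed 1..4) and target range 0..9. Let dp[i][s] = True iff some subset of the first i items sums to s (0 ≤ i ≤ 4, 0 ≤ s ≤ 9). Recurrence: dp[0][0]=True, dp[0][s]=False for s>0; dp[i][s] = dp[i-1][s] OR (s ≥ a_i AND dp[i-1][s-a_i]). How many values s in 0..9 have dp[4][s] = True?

8

i\s   0   1   2   3   4   5   6   7   8   9
  0   T   F   F   F   F   F   F   F   F   F
  1   T   T   F   F   F   F   F   F   F   F
  2   T   T   F   F   F   F   F   T   T   F
  3   T   T   T   F   F   F   F   T   T   T
  4   T   T   T   F   F   T   T   T   T   T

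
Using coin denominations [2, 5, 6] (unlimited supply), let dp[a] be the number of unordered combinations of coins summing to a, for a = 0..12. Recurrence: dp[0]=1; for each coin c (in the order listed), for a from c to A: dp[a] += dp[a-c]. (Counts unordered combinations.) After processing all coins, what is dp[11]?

2

after  coin     0     1     2     3     4     5     6     7     8     9    10    11    12
          2     1     0     1     0     1     0     1     0     1     0     1     0     1
          5     1     0     1     0     1     1     1     1     1     1     2     1     2
          6     1     0     1     0     1     1     2     1     2     1     3     2     4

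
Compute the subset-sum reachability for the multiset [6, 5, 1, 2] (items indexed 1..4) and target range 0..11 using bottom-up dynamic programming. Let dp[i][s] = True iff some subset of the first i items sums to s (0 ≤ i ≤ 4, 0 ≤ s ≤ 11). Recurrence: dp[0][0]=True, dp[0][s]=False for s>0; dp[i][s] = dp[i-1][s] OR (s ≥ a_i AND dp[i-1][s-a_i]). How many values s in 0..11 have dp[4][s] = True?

i\s   0   1   2   3   4   5   6   7   8   9  10  11
  0   T   F   F   F   F   F   F   F   F   F   F   F
  1   T   F   F   F   F   F   T   F   F   F   F   F
  2   T   F   F   F   F   T   T   F   F   F   F   T
  3   T   T   F   F   F   T   T   T   F   F   F   T
  4   T   T   T   T   F   T   T   T   T   T   F   T

10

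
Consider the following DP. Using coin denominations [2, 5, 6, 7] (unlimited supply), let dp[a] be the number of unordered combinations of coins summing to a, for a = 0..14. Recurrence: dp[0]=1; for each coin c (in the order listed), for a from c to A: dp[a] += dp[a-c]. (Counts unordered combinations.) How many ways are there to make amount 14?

6

after  coin     0     1     2     3     4     5     6     7     8     9    10    11    12    13    14
          2     1     0     1     0     1     0     1     0     1     0     1     0     1     0     1
          5     1     0     1     0     1     1     1     1     1     1     2     1     2     1     2
          6     1     0     1     0     1     1     2     1     2     1     3     2     4     2     4
          7     1     0     1     0     1     1     2     2     2     2     3     3     5     4     6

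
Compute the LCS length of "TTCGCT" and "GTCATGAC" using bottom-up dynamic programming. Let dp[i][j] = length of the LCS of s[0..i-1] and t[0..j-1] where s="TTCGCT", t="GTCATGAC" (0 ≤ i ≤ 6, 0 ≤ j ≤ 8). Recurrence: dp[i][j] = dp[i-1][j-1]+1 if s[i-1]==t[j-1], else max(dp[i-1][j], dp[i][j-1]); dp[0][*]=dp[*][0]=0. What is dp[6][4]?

   ''  G  T  C  A  T  G  A  C
''  0  0  0  0  0  0  0  0  0
 T  0  0  1  1  1  1  1  1  1
 T  0  0  1  1  1  2  2  2  2
 C  0  0  1  2  2  2  2  2  3
 G  0  1  1  2  2  2  3  3  3
 C  0  1  1  2  2  2  3  3  4
 T  0  1  2  2  2  3  3  3  4

2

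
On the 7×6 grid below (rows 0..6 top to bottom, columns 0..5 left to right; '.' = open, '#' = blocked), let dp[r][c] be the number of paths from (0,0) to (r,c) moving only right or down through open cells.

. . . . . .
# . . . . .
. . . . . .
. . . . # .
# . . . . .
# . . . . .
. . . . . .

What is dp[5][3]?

21

r\c   0   1   2   3   4   5
  0   1   1   1   1   1   1
  1   0   1   2   3   4   5
  2   0   1   3   6  10  15
  3   0   1   4  10   0  15
  4   0   1   5  15  15  30
  5   0   1   6  21  36  66
  6   0   1   7  28  64 130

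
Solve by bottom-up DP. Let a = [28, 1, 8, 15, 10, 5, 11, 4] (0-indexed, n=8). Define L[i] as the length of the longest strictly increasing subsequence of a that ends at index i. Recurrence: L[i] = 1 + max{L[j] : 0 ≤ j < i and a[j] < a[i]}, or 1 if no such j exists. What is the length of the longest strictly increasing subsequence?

4

   i    0    1    2    3    4    5    6    7
a[i]   28    1    8   15   10    5   11    4
L[i]    1    1    2    3    3    2    4    2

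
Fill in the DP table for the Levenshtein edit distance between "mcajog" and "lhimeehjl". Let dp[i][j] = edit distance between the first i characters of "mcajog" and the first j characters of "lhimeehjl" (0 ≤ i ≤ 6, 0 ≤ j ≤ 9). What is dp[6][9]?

8

   ''  l  h  i  m  e  e  h  j  l
''  0  1  2  3  4  5  6  7  8  9
 m  1  1  2  3  3  4  5  6  7  8
 c  2  2  2  3  4  4  5  6  7  8
 a  3  3  3  3  4  5  5  6  7  8
 j  4  4  4  4  4  5  6  6  6  7
 o  5  5  5  5  5  5  6  7  7  7
 g  6  6  6  6  6  6  6  7  8  8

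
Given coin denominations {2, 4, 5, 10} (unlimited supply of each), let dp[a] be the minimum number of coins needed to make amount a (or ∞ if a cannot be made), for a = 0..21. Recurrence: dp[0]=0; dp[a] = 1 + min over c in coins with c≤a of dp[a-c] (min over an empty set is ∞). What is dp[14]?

2

 a  0  1  2  3  4  5  6  7  8  9 10 11 12 13 14 15 16 17 18 19 20 21
dp  0  -  1  -  1  1  2  2  2  2  1  3  2  3  2  2  3  3  3  3  2  4
(- denotes ∞ / unreachable)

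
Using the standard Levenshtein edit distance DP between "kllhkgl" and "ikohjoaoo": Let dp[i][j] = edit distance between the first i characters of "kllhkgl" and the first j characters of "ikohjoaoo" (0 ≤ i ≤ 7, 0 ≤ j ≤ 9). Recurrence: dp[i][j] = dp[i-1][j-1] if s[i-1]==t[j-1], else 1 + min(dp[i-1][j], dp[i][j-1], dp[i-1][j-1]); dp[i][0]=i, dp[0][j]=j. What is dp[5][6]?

   ''  i  k  o  h  j  o  a  o  o
''  0  1  2  3  4  5  6  7  8  9
 k  1  1  1  2  3  4  5  6  7  8
 l  2  2  2  2  3  4  5  6  7  8
 l  3  3  3  3  3  4  5  6  7  8
 h  4  4  4  4  3  4  5  6  7  8
 k  5  5  4  5  4  4  5  6  7  8
 g  6  6  5  5  5  5  5  6  7  8
 l  7  7  6  6  6  6  6  6  7  8

5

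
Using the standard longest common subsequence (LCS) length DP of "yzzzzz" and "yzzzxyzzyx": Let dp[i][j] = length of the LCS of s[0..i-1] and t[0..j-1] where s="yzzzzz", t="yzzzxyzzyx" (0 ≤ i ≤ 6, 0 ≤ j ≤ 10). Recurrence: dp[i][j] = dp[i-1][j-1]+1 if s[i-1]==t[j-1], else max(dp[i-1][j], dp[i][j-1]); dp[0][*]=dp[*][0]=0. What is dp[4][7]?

   ''  y  z  z  z  x  y  z  z  y  x
''  0  0  0  0  0  0  0  0  0  0  0
 y  0  1  1  1  1  1  1  1  1  1  1
 z  0  1  2  2  2  2  2  2  2  2  2
 z  0  1  2  3  3  3  3  3  3  3  3
 z  0  1  2  3  4  4  4  4  4  4  4
 z  0  1  2  3  4  4  4  5  5  5  5
 z  0  1  2  3  4  4  4  5  6  6  6

4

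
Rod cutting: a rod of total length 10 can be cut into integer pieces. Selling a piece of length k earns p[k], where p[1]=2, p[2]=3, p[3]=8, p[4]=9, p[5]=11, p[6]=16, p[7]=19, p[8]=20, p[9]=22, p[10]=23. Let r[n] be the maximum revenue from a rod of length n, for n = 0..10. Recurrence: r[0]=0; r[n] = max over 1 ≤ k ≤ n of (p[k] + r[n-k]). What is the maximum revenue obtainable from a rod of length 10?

   n    0    1    2    3    4    5    6    7    8    9   10
r[n]    0    2    4    8   10   12   16   19   21   24   27

27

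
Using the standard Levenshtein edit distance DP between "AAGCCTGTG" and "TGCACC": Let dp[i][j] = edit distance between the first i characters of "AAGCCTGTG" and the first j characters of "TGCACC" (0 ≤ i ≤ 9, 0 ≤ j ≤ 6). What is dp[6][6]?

4

   ''  T  G  C  A  C  C
''  0  1  2  3  4  5  6
 A  1  1  2  3  3  4  5
 A  2  2  2  3  3  4  5
 G  3  3  2  3  4  4  5
 C  4  4  3  2  3  4  4
 C  5  5  4  3  3  3  4
 T  6  5  5  4  4  4  4
 G  7  6  5  5  5  5  5
 T  8  7  6  6  6  6  6
 G  9  8  7  7  7  7  7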